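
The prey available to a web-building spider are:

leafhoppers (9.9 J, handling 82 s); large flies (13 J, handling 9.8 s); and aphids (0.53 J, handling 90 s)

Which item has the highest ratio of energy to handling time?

large flies

Profitability E/h (J/s): leafhoppers = 9.9/82 = 0.121, large flies = 13/9.8 = 1.33, aphids = 0.53/90 = 0.00589.
Ranked: large flies > leafhoppers > aphids.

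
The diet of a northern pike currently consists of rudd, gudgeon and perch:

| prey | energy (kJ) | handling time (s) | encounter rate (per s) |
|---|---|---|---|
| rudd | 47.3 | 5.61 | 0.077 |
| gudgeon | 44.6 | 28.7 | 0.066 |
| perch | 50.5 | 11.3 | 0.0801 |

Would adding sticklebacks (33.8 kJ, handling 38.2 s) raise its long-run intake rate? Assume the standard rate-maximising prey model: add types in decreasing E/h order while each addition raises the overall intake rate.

No

Current rate: (0.077×47.3 + 0.066×44.6 + 0.0801×50.5)/(1 + 0.077×5.61 + 0.066×28.7 + 0.0801×11.3) = 2.512 kJ/s.
Profitability of sticklebacks: 33.8/38.2 = 0.8848 kJ/s.
Since 0.8848 < R, time spent handling sticklebacks is better spent searching.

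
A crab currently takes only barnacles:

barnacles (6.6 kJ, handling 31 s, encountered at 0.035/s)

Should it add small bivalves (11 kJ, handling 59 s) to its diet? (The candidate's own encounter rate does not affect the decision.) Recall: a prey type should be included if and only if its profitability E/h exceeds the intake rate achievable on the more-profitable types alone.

Yes

Current rate: (0.035×6.6)/(1 + 0.035×31) = 0.1108 kJ/s.
Profitability of small bivalves: 11/59 = 0.1864 kJ/s.
Since 0.1864 > R, including small bivalves increases the long-run rate.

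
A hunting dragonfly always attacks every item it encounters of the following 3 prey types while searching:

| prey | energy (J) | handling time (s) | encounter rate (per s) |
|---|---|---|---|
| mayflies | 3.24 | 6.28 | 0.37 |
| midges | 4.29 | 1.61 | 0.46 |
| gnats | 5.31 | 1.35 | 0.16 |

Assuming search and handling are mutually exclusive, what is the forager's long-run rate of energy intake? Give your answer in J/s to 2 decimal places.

R = (0.37×3.24 + 0.46×4.29 + 0.16×5.31) / (1 + 0.37×6.28 + 0.46×1.61 + 0.16×1.35) = 4.022/4.28 = 0.9396 J/s.

0.94 J/s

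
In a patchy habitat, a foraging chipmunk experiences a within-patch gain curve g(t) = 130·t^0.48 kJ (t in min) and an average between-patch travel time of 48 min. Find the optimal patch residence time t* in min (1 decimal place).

Maximise g(t)/(T+t): set derivative to zero → g'(t)(T+t) = g(t).
g'(t) = 0.48·130·t^-0.52. Setting 0.48·130·t^-0.52 = 130·t^0.48/(48+t) gives 0.48(48+t) = t, so 0.52·t = 0.48×48.
t* = 0.48×48/0.52 = 44.31 min.

44.3 min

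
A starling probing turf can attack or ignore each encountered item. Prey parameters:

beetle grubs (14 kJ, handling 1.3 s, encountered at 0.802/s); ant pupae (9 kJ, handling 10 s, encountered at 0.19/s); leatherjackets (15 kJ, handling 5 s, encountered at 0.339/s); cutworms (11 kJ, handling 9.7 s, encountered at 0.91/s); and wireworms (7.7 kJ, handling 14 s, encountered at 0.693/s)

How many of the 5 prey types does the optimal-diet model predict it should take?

E/h in descending order: beetle grubs 10.8, leatherjackets 3, cutworms 1.13, ant pupae 0.9, wireworms 0.55 kJ/s. The optimal diet is the largest prefix of this list for which every included type satisfies E_i/h_i > R on the types above it.
Rate on top 1: 5.497. leatherjackets: 3 < 5.497 → exclude; stop.
Optimal diet: beetle grubs — 1 of 5 types.

1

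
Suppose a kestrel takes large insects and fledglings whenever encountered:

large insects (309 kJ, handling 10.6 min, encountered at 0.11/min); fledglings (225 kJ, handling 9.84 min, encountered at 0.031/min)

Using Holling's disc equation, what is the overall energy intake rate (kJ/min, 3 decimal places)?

16.578 kJ/min

R = (0.11×309 + 0.031×225) / (1 + 0.11×10.6 + 0.031×9.84) = 40.97/2.471 = 16.58 kJ/min.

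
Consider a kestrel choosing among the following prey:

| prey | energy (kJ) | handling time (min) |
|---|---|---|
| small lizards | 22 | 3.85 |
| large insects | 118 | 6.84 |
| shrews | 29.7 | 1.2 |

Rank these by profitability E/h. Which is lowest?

small lizards

Profitability E/h (kJ/min): small lizards = 22/3.85 = 5.71, large insects = 118/6.84 = 17.3, shrews = 29.7/1.2 = 24.8.
Ranked: shrews > large insects > small lizards.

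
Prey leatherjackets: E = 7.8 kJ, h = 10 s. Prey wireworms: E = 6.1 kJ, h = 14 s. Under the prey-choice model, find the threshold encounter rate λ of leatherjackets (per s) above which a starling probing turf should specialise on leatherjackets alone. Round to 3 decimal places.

0.127 per s

The zero-one rule: include wireworms iff E₂/h₂ > λE₁/(1+λh₁). Equality gives the switch point.
λE₁h₂ = E₂ + λE₂h₁ ⇒ λ = E₂/(E₁h₂ − E₂h₁) = 6.1/(109.2 − 61) = 0.1266 per s.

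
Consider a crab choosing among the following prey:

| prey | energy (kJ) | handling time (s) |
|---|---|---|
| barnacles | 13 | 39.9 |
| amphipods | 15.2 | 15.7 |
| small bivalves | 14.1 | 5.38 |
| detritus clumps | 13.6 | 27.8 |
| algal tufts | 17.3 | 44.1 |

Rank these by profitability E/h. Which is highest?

In descending order of E/h:
small bivalves: 14.1/5.38 = 2.62 kJ/s
amphipods: 15.2/15.7 = 0.968 kJ/s
detritus clumps: 13.6/27.8 = 0.489 kJ/s
algal tufts: 17.3/44.1 = 0.392 kJ/s
barnacles: 13/39.9 = 0.326 kJ/s

small bivalves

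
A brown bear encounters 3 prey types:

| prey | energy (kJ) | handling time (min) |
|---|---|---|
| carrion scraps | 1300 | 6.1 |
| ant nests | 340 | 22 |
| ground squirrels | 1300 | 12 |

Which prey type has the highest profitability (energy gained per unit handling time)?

In descending order of E/h:
carrion scraps: 1300/6.1 = 213 kJ/min
ground squirrels: 1300/12 = 108 kJ/min
ant nests: 340/22 = 15.5 kJ/min

carrion scraps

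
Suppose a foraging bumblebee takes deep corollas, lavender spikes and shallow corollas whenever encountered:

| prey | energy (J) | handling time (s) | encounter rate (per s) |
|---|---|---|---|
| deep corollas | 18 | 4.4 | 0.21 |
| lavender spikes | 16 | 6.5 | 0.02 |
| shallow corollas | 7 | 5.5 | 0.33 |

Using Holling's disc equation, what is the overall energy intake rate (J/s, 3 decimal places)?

1.657 J/s

R = (0.21×18 + 0.02×16 + 0.33×7) / (1 + 0.21×4.4 + 0.02×6.5 + 0.33×5.5) = 6.41/3.869 = 1.657 J/s.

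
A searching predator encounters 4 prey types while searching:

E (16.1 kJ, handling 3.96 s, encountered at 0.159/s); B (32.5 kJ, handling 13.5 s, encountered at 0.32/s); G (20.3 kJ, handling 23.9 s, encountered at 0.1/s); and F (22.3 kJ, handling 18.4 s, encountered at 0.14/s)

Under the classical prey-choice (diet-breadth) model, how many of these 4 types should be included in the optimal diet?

2

Rank by E/h (kJ/s): E 4.07, B 2.41, F 1.21, G 0.849. Include each in turn until the next type's E/h falls below the running intake rate.
Rate on top 1: 1.571. B: 2.41 > 1.571 → include.
Rate on top 2: 2.178. F: 1.21 < 2.178 → exclude; stop.
Optimal diet: E, B — 2 of 4 types.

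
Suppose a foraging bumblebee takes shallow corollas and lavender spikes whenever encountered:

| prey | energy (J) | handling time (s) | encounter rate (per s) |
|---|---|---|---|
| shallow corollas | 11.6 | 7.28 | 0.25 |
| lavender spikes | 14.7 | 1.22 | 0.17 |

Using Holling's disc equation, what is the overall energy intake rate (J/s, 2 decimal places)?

1.78 J/s

Energy encountered per unit search time: 0.25×11.6 + 0.17×14.7 = 5.399 J/s.
Handling time per unit search time: 0.25×7.28 + 0.17×1.22 = 2.027.
Rate = 5.399/(1 + 2.027) = 1.783 J/s.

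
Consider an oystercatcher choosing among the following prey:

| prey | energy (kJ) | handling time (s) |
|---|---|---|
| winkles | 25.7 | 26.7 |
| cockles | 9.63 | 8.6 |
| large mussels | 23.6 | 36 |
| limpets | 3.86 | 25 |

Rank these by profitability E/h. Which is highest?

Profitability E/h (kJ/s): winkles = 25.7/26.7 = 0.963, cockles = 9.63/8.6 = 1.12, large mussels = 23.6/36 = 0.656, limpets = 3.86/25 = 0.154.
Ranked: cockles > winkles > large mussels > limpets.

cockles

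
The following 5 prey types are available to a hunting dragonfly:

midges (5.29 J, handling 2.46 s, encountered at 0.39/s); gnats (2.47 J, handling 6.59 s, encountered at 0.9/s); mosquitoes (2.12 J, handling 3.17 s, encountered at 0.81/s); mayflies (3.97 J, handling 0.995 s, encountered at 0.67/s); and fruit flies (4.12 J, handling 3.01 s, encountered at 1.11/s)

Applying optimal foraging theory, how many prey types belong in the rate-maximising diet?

E/h in descending order: mayflies 3.99, midges 2.15, fruit flies 1.37, mosquitoes 0.669, gnats 0.375 J/s. The optimal diet is the largest prefix of this list for which every included type satisfies E_i/h_i > R on the types above it.
Rate on top 1: 1.596. midges: 2.15 > 1.596 → include.
Rate on top 2: 1.799. fruit flies: 1.37 < 1.799 → exclude; stop.
Optimal diet: mayflies, midges — 2 of 5 types.

2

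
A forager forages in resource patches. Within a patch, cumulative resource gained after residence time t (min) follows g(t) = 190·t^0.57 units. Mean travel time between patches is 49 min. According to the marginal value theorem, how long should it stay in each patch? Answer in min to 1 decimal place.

Optimal t* satisfies g'(t*) = g(t*)/(T + t*).
g'(t) = 0.57·190·t^-0.43. Setting 0.57·190·t^-0.43 = 190·t^0.57/(49+t) gives 0.57(49+t) = t, so 0.43·t = 0.57×49.
t* = 0.57×49/0.43 = 64.95 min.

65.0 min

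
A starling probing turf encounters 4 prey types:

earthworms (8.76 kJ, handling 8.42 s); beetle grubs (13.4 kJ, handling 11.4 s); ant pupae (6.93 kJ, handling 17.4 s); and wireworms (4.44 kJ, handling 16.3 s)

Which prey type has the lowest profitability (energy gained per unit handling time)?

wireworms

Profitability E/h (kJ/s): earthworms = 8.76/8.42 = 1.04, beetle grubs = 13.4/11.4 = 1.18, ant pupae = 6.93/17.4 = 0.398, wireworms = 4.44/16.3 = 0.272.
Ranked: beetle grubs > earthworms > ant pupae > wireworms.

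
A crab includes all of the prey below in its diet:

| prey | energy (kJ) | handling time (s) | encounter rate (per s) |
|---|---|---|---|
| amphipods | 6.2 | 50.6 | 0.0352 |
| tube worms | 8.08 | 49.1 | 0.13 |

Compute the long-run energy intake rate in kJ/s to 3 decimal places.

Energy encountered per unit search time: 0.0352×6.2 + 0.13×8.08 = 1.269 kJ/s.
Handling time per unit search time: 0.0352×50.6 + 0.13×49.1 = 8.164.
Rate = 1.269/(1 + 8.164) = 0.1384 kJ/s.

0.138 kJ/s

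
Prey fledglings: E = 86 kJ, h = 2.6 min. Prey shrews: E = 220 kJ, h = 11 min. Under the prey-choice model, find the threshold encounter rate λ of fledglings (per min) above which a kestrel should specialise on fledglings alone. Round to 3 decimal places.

Drop shrews once their profitability E₂/h₂ falls below the rate achievable on fledglings alone: E₂/h₂ = λE₁/(1 + λh₁).
Solve for λ: λE₁h₂ = E₂(1 + λh₁) → λ(E₁h₂ − E₂h₁) = E₂ → λ = E₂/(E₁h₂ − E₂h₁).
λ = 220/(86×11 − 220×2.6) = 220/374 = 0.5882 per min.

0.588 per min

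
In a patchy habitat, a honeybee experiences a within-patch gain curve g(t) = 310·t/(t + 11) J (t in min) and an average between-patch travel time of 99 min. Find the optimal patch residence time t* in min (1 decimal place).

33.0 min

Optimal t* satisfies g'(t*) = g(t*)/(T + t*).
g'(t) = 310·11/(t + 11)². Setting 310·11/(t+11)² = 310t/[(t+11)(99+t)] gives 11(99+t) = t(t+11), so t² = 11×99 = 1089.
t* = √1089 = 33 min.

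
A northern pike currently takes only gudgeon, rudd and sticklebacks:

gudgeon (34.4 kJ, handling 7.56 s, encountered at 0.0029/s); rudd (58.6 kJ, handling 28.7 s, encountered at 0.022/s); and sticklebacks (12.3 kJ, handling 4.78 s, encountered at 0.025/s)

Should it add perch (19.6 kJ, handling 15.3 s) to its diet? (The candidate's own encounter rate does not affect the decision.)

Current rate: (0.0029×34.4 + 0.022×58.6 + 0.025×12.3)/(1 + 0.0029×7.56 + 0.022×28.7 + 0.025×4.78) = 0.9569 kJ/s.
Profitability of perch: 19.6/15.3 = 1.281 kJ/s.
Since 1.281 > R, including perch increases the long-run rate.

Yes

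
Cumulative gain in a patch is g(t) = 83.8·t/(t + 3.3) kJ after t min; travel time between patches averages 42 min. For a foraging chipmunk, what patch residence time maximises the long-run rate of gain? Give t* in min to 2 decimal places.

11.77 min

Optimal t* satisfies g'(t*) = g(t*)/(T + t*).
g'(t) = 83.8·3.3/(t + 3.3)². Setting 83.8·3.3/(t+3.3)² = 83.8t/[(t+3.3)(42+t)] gives 3.3(42+t) = t(t+3.3), so t² = 3.3×42 = 138.6.
t* = √138.6 = 11.77 min.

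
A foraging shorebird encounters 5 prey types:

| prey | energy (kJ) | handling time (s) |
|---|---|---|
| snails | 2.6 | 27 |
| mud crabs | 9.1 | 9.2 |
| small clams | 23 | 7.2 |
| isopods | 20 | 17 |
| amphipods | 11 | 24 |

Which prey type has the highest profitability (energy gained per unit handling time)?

Profitability E/h (kJ/s): snails = 2.6/27 = 0.0963, mud crabs = 9.1/9.2 = 0.989, small clams = 23/7.2 = 3.19, isopods = 20/17 = 1.18, amphipods = 11/24 = 0.458.
Ranked: small clams > isopods > mud crabs > amphipods > snails.

small clams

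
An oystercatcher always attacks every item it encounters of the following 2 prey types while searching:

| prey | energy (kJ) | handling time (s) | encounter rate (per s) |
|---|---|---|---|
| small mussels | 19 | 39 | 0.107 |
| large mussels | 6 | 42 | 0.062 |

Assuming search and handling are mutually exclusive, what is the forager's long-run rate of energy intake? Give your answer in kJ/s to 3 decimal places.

0.309 kJ/s

R = Σλ_iE_i / (1 + Σλ_ih_i)
Numerator: 0.107×19 + 0.062×6 = 2.405
Denominator: 1 + 0.107×39 + 0.062×42 = 7.777
R = 2.405/7.777 = 0.3092 kJ/s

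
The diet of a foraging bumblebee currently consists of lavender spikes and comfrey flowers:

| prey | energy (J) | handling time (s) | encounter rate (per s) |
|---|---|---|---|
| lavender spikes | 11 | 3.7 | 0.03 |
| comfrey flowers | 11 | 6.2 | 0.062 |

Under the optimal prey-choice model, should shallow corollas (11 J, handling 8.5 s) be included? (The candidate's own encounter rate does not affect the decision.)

Current rate: (0.03×11 + 0.062×11)/(1 + 0.03×3.7 + 0.062×6.2) = 0.6767 J/s.
shallow corollas: E/h = 11/8.5 = 1.294 J/s.
1.294 > 0.6767, so adding shallow corollas raises the average — include it.

Yes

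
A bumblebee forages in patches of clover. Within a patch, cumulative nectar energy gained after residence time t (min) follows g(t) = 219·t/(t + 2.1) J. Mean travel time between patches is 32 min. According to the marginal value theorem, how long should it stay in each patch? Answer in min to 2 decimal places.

Maximise g(t)/(T+t): set derivative to zero → g'(t)(T+t) = g(t).
g'(t) = 219·2.1/(t + 2.1)². Setting 219·2.1/(t+2.1)² = 219t/[(t+2.1)(32+t)] gives 2.1(32+t) = t(t+2.1), so t² = 2.1×32 = 67.2.
t* = √67.2 = 8.198 min.

8.20 min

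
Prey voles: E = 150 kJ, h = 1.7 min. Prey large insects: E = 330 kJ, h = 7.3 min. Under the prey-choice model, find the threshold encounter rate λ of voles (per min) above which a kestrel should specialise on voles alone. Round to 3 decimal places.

At the threshold, the rate on voles alone equals the profitability of large insects: λ·150/(1 + λ·1.7) = 330/7.3 = 45.21.
Rearranging, λ(150 − 45.21×1.7) = 45.21, so λ = 45.21/73.15 = 0.618 per min.

0.618 per min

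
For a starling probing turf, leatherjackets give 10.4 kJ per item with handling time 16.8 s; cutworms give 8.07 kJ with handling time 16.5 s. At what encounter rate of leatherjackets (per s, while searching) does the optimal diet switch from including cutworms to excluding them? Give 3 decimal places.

The zero-one rule: include cutworms iff E₂/h₂ > λE₁/(1+λh₁). Equality gives the switch point.
λE₁h₂ = E₂ + λE₂h₁ ⇒ λ = E₂/(E₁h₂ − E₂h₁) = 8.07/(171.6 − 135.6) = 0.224 per s.

0.224 per s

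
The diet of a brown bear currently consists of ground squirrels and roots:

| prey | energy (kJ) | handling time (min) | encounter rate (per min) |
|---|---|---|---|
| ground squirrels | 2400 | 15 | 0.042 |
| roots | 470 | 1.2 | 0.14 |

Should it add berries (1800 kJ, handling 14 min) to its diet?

Yes

On ground squirrels and roots alone, R = ΣλE/(1+Σλh) = 166.6/1.798 = 92.66 kJ/min.
berries: E/h = 1800/14 = 128.6 kJ/min.
Since 128.6 > R, including berries increases the long-run rate.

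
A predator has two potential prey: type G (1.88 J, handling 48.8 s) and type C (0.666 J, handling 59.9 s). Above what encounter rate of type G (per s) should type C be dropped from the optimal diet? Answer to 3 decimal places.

The zero-one rule: include type C iff E₂/h₂ > λE₁/(1+λh₁). Equality gives the switch point.
λE₁h₂ = E₂ + λE₂h₁ ⇒ λ = E₂/(E₁h₂ − E₂h₁) = 0.666/(112.6 − 32.5) = 0.008313 per s.

0.008 per s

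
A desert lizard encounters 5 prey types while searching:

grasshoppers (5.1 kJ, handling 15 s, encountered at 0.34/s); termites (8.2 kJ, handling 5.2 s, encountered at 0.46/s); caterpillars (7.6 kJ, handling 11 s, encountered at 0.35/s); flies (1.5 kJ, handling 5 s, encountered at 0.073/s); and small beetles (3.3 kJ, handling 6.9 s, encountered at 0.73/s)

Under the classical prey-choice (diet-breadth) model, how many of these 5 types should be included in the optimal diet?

1

Rank by E/h (kJ/s): termites 1.58, caterpillars 0.691, small beetles 0.478, grasshoppers 0.34, flies 0.3. Include each in turn until the next type's E/h falls below the running intake rate.
Rate on top 1: 1.112. caterpillars: 0.691 < 1.112 → exclude; stop.
Optimal diet: termites — 1 of 5 types.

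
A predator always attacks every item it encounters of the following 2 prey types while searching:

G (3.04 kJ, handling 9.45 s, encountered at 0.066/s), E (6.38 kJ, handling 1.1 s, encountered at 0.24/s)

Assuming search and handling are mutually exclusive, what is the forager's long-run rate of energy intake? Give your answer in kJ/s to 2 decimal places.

0.92 kJ/s

Energy encountered per unit search time: 0.066×3.04 + 0.24×6.38 = 1.732 kJ/s.
Handling time per unit search time: 0.066×9.45 + 0.24×1.1 = 0.8877.
Rate = 1.732/(1 + 0.8877) = 0.9174 kJ/s.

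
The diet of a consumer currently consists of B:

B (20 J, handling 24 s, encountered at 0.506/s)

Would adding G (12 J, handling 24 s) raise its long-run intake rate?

On B alone, R = ΣλE/(1+Σλh) = 10.12/13.14 = 0.7699 J/s.
G: E/h = 12/24 = 0.5 J/s.
0.5 < 0.7699, so adding G would lower the average — exclude it.

No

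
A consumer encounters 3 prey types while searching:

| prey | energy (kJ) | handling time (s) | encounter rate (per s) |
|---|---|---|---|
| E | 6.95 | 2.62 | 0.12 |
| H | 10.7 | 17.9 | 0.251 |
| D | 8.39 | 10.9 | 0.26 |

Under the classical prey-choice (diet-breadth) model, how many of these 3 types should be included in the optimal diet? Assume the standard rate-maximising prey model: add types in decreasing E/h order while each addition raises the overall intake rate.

Rank by E/h (kJ/s): E 2.65, D 0.77, H 0.598. Include each in turn until the next type's E/h falls below the running intake rate.
Rate on top 1: 0.6345. D: 0.77 > 0.6345 → include.
Rate on top 2: 0.7269. H: 0.598 < 0.7269 → exclude; stop.
Optimal diet: E, D — 2 of 3 types.

2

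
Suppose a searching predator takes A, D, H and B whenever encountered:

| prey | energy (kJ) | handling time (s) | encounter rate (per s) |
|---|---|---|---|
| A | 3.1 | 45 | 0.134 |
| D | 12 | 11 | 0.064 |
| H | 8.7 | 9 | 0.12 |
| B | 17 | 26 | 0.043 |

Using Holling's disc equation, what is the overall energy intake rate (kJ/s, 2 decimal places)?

0.30 kJ/s

R = Σλ_iE_i / (1 + Σλ_ih_i)
Numerator: 0.134×3.1 + 0.064×12 + 0.12×8.7 + 0.043×17 = 2.958
Denominator: 1 + 0.134×45 + 0.064×11 + 0.12×9 + 0.043×26 = 9.932
R = 2.958/9.932 = 0.2979 kJ/s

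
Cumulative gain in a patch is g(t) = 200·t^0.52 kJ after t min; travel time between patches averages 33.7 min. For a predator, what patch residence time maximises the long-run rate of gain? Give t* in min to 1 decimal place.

Optimal t* satisfies g'(t*) = g(t*)/(T + t*).
g'(t) = 0.52·200·t^-0.48. Setting 0.52·200·t^-0.48 = 200·t^0.52/(33.7+t) gives 0.52(33.7+t) = t, so 0.48·t = 0.52×33.7.
t* = 0.52×33.7/0.48 = 36.51 min.

36.5 min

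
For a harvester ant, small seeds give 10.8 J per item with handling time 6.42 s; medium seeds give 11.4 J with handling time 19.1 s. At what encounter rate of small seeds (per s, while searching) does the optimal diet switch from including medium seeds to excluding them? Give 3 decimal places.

Drop medium seeds once their profitability E₂/h₂ falls below the rate achievable on small seeds alone: E₂/h₂ = λE₁/(1 + λh₁).
Solve for λ: λE₁h₂ = E₂(1 + λh₁) → λ(E₁h₂ − E₂h₁) = E₂ → λ = E₂/(E₁h₂ − E₂h₁).
λ = 11.4/(10.8×19.1 − 11.4×6.42) = 11.4/133.1 = 0.08566 per s.

0.086 per s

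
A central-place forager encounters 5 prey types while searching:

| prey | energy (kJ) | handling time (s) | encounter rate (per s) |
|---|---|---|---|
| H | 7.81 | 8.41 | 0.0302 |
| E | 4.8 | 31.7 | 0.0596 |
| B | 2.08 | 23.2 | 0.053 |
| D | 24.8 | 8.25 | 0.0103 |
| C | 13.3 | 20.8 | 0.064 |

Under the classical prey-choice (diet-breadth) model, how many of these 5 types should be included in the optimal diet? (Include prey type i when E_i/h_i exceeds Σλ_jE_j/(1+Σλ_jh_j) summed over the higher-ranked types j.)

Rank by E/h (kJ/s): D 3.01, H 0.929, C 0.639, E 0.151, B 0.0897. Include each in turn until the next type's E/h falls below the running intake rate.
Rate on top 1: 0.2354. H: 0.929 > 0.2354 → include.
Rate on top 2: 0.3669. C: 0.639 > 0.3669 → include.
Rate on top 3: 0.5028. E: 0.151 < 0.5028 → exclude; stop.
Optimal diet: D, H, C — 3 of 5 types.

3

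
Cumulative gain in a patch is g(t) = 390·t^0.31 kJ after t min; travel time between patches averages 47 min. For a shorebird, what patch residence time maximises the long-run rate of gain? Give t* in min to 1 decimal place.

21.1 min

Maximise g(t)/(T+t): set derivative to zero → g'(t)(T+t) = g(t).
g'(t) = 0.31·390·t^-0.69. Setting 0.31·390·t^-0.69 = 390·t^0.31/(47+t) gives 0.31(47+t) = t, so 0.69·t = 0.31×47.
t* = 0.31×47/0.69 = 21.12 min.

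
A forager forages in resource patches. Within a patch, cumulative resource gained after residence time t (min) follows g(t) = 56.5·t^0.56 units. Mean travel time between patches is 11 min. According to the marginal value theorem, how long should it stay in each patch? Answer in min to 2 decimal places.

By the marginal value theorem, leave when the instantaneous gain rate g'(t) equals the habitat-wide average g(t)/(T + t).
g'(t) = 0.56·56.5·t^-0.44. Setting 0.56·56.5·t^-0.44 = 56.5·t^0.56/(11+t) gives 0.56(11+t) = t, so 0.44·t = 0.56×11.
t* = 0.56×11/0.44 = 14 min.

14.00 min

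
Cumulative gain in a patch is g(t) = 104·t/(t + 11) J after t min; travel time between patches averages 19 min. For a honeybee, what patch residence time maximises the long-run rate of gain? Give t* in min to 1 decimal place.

Optimal t* satisfies g'(t*) = g(t*)/(T + t*).
g'(t) = 104·11/(t + 11)². Setting 104·11/(t+11)² = 104t/[(t+11)(19+t)] gives 11(19+t) = t(t+11), so t² = 11×19 = 209.
t* = √209 = 14.46 min.

14.5 min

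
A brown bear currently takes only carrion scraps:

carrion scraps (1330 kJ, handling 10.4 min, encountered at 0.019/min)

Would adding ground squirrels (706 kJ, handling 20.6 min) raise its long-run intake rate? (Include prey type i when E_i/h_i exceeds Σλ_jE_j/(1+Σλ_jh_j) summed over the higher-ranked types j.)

Intake rate on the current diet: R = (0.019×1330) / (1 + 0.019×10.4) = 25.27/1.198 = 21.1 kJ/min.
ground squirrels: E/h = 706/20.6 = 34.27 kJ/min.
34.27 > 21.1, so adding ground squirrels raises the average — include it.

Yes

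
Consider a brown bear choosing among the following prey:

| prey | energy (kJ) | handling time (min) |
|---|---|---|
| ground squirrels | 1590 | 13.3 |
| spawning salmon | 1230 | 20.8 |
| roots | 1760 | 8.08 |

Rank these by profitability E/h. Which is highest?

roots

In descending order of E/h:
roots: 1760/8.08 = 218 kJ/min
ground squirrels: 1590/13.3 = 120 kJ/min
spawning salmon: 1230/20.8 = 59.1 kJ/min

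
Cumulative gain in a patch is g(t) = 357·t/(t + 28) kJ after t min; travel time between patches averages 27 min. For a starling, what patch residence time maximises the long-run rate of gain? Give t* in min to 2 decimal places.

By the marginal value theorem, leave when the instantaneous gain rate g'(t) equals the habitat-wide average g(t)/(T + t).
g'(t) = 357·28/(t + 28)². Setting 357·28/(t+28)² = 357t/[(t+28)(27+t)] gives 28(27+t) = t(t+28), so t² = 28×27 = 756.
t* = √756 = 27.5 min.

27.50 min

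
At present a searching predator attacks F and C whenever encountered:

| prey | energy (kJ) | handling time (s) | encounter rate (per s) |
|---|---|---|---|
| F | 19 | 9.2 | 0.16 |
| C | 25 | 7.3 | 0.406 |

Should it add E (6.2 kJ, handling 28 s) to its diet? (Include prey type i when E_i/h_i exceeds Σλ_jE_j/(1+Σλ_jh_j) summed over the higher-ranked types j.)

On F and C alone, R = ΣλE/(1+Σλh) = 13.19/5.436 = 2.427 kJ/s.
Profitability of E: 6.2/28 = 0.2214 kJ/s.
Since 0.2214 < R, time spent handling E is better spent searching.

No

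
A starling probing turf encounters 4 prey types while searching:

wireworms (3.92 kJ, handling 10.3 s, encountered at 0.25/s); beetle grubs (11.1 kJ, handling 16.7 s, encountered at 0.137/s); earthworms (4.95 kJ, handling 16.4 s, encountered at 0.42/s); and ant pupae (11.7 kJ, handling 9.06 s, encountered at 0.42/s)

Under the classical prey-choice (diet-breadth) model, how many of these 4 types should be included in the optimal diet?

Rank by E/h (kJ/s): ant pupae 1.29, beetle grubs 0.665, wireworms 0.381, earthworms 0.302. Include each in turn until the next type's E/h falls below the running intake rate.
Rate on top 1: 1.023. beetle grubs: 0.665 < 1.023 → exclude; stop.
Optimal diet: ant pupae — 1 of 4 types.

1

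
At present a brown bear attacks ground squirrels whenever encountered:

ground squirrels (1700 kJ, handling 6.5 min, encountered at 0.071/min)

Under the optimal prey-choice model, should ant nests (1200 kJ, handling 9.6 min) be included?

Current rate: (0.071×1700)/(1 + 0.071×6.5) = 82.59 kJ/min.
Profitability of ant nests: 1200/9.6 = 125 kJ/min.
125 > 82.59, so adding ant nests raises the average — include it.

Yes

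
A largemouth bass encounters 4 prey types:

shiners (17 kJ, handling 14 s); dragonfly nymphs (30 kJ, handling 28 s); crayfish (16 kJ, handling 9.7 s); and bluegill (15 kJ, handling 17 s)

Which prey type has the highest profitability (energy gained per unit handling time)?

crayfish

In descending order of E/h:
crayfish: 16/9.7 = 1.65 kJ/s
shiners: 17/14 = 1.21 kJ/s
dragonfly nymphs: 30/28 = 1.07 kJ/s
bluegill: 15/17 = 0.882 kJ/s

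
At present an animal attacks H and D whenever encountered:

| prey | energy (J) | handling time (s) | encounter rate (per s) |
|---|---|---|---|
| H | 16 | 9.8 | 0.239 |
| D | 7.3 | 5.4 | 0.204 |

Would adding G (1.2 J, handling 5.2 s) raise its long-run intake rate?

No

Current rate: (0.239×16 + 0.204×7.3)/(1 + 0.239×9.8 + 0.204×5.4) = 1.196 J/s.
Profitability of G: 1.2/5.2 = 0.2308 J/s.
0.2308 < 1.196, so adding G would lower the average — exclude it.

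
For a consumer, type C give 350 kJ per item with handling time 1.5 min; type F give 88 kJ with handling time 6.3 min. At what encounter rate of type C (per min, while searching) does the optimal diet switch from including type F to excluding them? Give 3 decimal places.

Drop type F once their profitability E₂/h₂ falls below the rate achievable on type C alone: E₂/h₂ = λE₁/(1 + λh₁).
Solve for λ: λE₁h₂ = E₂(1 + λh₁) → λ(E₁h₂ − E₂h₁) = E₂ → λ = E₂/(E₁h₂ − E₂h₁).
λ = 88/(350×6.3 − 88×1.5) = 88/2073 = 0.04245 per min.

0.042 per min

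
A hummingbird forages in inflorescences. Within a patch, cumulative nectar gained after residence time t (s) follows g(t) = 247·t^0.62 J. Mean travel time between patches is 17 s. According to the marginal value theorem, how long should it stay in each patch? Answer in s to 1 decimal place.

By the marginal value theorem, leave when the instantaneous gain rate g'(t) equals the habitat-wide average g(t)/(T + t).
g'(t) = 0.62·247·t^-0.38. Setting 0.62·247·t^-0.38 = 247·t^0.62/(17+t) gives 0.62(17+t) = t, so 0.38·t = 0.62×17.
t* = 0.62×17/0.38 = 27.74 s.

27.7 s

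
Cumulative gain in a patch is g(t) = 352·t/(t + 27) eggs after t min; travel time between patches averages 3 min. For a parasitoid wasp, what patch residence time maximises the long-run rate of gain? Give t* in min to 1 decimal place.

9.0 min

Maximise g(t)/(T+t): set derivative to zero → g'(t)(T+t) = g(t).
g'(t) = 352·27/(t + 27)². Setting 352·27/(t+27)² = 352t/[(t+27)(3+t)] gives 27(3+t) = t(t+27), so t² = 27×3 = 81.
t* = √81 = 9 min.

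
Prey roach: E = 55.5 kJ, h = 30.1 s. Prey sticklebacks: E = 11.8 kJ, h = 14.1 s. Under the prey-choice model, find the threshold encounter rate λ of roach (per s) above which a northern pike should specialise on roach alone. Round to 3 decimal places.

0.028 per s

The zero-one rule: include sticklebacks iff E₂/h₂ > λE₁/(1+λh₁). Equality gives the switch point.
λE₁h₂ = E₂ + λE₂h₁ ⇒ λ = E₂/(E₁h₂ − E₂h₁) = 11.8/(782.5 − 355.2) = 0.02761 per s.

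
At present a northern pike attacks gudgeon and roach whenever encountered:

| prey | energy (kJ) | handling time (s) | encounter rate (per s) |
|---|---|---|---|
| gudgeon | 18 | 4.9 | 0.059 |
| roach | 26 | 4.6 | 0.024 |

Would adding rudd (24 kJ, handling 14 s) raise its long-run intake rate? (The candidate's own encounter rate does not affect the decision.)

Yes

Current rate: (0.059×18 + 0.024×26)/(1 + 0.059×4.9 + 0.024×4.6) = 1.205 kJ/s.
rudd: E/h = 24/14 = 1.714 kJ/s.
Since 1.714 > R, including rudd increases the long-run rate.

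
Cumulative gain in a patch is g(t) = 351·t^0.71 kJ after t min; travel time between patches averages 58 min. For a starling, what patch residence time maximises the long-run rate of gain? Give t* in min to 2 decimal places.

Maximise g(t)/(T+t): set derivative to zero → g'(t)(T+t) = g(t).
g'(t) = 0.71·351·t^-0.29. Setting 0.71·351·t^-0.29 = 351·t^0.71/(58+t) gives 0.71(58+t) = t, so 0.29·t = 0.71×58.
t* = 0.71×58/0.29 = 142 min.

142.00 min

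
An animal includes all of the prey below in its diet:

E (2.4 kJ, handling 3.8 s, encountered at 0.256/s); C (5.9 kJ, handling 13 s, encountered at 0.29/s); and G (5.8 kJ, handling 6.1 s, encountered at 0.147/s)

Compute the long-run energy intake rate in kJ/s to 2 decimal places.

0.48 kJ/s

R = Σλ_iE_i / (1 + Σλ_ih_i)
Numerator: 0.256×2.4 + 0.29×5.9 + 0.147×5.8 = 3.178
Denominator: 1 + 0.256×3.8 + 0.29×13 + 0.147×6.1 = 6.639
R = 3.178/6.639 = 0.4787 kJ/s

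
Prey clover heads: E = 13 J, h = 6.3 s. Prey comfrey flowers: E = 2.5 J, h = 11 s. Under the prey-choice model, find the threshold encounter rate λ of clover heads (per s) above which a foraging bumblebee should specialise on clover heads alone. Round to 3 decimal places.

The zero-one rule: include comfrey flowers iff E₂/h₂ > λE₁/(1+λh₁). Equality gives the switch point.
λE₁h₂ = E₂ + λE₂h₁ ⇒ λ = E₂/(E₁h₂ − E₂h₁) = 2.5/(143 − 15.75) = 0.01965 per s.

0.020 per s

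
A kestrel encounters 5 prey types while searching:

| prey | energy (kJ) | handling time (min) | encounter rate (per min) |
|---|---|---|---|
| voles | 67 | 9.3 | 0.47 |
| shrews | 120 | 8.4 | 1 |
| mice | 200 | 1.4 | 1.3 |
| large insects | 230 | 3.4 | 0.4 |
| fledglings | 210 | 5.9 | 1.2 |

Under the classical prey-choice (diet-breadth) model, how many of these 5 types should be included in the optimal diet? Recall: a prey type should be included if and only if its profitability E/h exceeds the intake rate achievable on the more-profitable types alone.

1

E/h in descending order: mice 143, large insects 67.6, fledglings 35.6, shrews 14.3, voles 7.2 kJ/min. The optimal diet is the largest prefix of this list for which every included type satisfies E_i/h_i > R on the types above it.
Rate on top 1: 92.2. large insects: 67.6 < 92.2 → exclude; stop.
Optimal diet: mice — 1 of 5 types.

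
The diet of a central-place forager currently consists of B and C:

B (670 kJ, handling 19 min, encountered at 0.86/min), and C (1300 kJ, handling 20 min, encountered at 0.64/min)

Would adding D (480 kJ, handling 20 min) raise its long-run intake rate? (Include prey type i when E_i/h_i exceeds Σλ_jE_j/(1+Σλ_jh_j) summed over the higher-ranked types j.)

No

Current rate: (0.86×670 + 0.64×1300)/(1 + 0.86×19 + 0.64×20) = 46.72 kJ/min.
Profitability of D: 480/20 = 24 kJ/min.
Since 24 < R, time spent handling D is better spent searching.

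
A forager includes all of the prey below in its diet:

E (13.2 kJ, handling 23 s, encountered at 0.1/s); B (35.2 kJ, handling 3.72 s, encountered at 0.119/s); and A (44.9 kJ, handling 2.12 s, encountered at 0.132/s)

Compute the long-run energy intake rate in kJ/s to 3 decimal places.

R = (0.1×13.2 + 0.119×35.2 + 0.132×44.9) / (1 + 0.1×23 + 0.119×3.72 + 0.132×2.12) = 11.44/4.023 = 2.843 kJ/s.

2.843 kJ/s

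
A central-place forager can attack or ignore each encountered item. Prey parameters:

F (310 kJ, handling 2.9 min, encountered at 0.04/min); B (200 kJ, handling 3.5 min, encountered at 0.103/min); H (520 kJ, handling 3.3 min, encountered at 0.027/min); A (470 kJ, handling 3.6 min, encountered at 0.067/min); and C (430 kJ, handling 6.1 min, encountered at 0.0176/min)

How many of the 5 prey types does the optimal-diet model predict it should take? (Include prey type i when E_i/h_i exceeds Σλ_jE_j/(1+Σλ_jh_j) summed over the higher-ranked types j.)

5

Profitabilities (E/h, kJ/min): H 158, A 131, F 107, C 70.5, B 57.1. Add prey in this order while the next type's profitability exceeds the intake rate on those already taken.
Rate on top 1: 12.89. A: 131 > 12.89 → include.
Rate on top 2: 34.23. F: 107 > 34.23 → include.
Rate on top 3: 40.05. C: 70.5 > 40.05 → include.
Rate on top 4: 42.16. B: 57.1 > 42.16 → include.
Optimal diet: H, A, F, C, B — 5 of 5 types.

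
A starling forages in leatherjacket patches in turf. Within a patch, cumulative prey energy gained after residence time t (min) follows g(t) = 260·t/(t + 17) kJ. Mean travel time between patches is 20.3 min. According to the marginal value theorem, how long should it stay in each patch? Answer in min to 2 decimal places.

18.58 min

Maximise g(t)/(T+t): set derivative to zero → g'(t)(T+t) = g(t).
g'(t) = 260·17/(t + 17)². Setting 260·17/(t+17)² = 260t/[(t+17)(20.3+t)] gives 17(20.3+t) = t(t+17), so t² = 17×20.3 = 345.1.
t* = √345.1 = 18.58 min.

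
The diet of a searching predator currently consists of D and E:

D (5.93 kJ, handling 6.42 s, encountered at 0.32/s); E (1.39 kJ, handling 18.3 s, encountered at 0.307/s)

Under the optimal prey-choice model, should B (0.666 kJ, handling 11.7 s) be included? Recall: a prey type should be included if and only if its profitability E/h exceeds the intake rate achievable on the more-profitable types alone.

No

Intake rate on the current diet: R = (0.32×5.93 + 0.307×1.39) / (1 + 0.32×6.42 + 0.307×18.3) = 2.324/8.672 = 0.268 kJ/s.
Profitability of B: 0.666/11.7 = 0.05692 kJ/s.
Since 0.05692 < R, time spent handling B is better spent searching.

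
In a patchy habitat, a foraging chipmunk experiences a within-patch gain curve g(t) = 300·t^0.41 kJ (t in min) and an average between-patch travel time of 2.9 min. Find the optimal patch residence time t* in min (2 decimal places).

Maximise g(t)/(T+t): set derivative to zero → g'(t)(T+t) = g(t).
g'(t) = 0.41·300·t^-0.59. Setting 0.41·300·t^-0.59 = 300·t^0.41/(2.9+t) gives 0.41(2.9+t) = t, so 0.59·t = 0.41×2.9.
t* = 0.41×2.9/0.59 = 2.015 min.

2.02 min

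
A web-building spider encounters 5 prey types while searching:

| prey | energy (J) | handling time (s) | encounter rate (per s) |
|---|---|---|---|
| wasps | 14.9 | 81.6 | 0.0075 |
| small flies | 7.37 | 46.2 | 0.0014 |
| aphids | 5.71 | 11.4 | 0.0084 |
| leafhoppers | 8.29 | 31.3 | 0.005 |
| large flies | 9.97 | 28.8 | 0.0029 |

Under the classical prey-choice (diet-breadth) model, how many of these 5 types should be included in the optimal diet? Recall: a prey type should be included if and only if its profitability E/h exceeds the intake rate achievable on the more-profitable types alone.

5

Profitabilities (E/h, J/s): aphids 0.501, large flies 0.346, leafhoppers 0.265, wasps 0.183, small flies 0.16. Add prey in this order while the next type's profitability exceeds the intake rate on those already taken.
Rate on top 1: 0.04377. large flies: 0.346 > 0.04377 → include.
Rate on top 2: 0.06519. leafhoppers: 0.265 > 0.06519 → include.
Rate on top 3: 0.08858. wasps: 0.183 > 0.08858 → include.
Rate on top 4: 0.1181. small flies: 0.16 > 0.1181 → include.
Optimal diet: aphids, large flies, leafhoppers, wasps, small flies — 5 of 5 types.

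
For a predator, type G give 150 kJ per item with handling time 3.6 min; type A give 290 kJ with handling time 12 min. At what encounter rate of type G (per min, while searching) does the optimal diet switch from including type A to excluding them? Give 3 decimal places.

0.384 per min

The zero-one rule: include type A iff E₂/h₂ > λE₁/(1+λh₁). Equality gives the switch point.
λE₁h₂ = E₂ + λE₂h₁ ⇒ λ = E₂/(E₁h₂ − E₂h₁) = 290/(1800 − 1044) = 0.3836 per min.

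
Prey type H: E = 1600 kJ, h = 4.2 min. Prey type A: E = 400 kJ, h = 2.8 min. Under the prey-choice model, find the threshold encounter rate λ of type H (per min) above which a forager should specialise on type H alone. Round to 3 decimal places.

0.143 per min

The zero-one rule: include type A iff E₂/h₂ > λE₁/(1+λh₁). Equality gives the switch point.
λE₁h₂ = E₂ + λE₂h₁ ⇒ λ = E₂/(E₁h₂ − E₂h₁) = 400/(4480 − 1680) = 0.1429 per min.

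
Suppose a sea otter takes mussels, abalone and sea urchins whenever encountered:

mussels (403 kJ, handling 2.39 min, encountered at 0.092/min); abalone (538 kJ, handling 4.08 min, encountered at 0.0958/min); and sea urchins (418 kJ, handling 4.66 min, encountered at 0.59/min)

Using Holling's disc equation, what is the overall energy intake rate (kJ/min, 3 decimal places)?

76.887 kJ/min

R = (0.092×403 + 0.0958×538 + 0.59×418) / (1 + 0.092×2.39 + 0.0958×4.08 + 0.59×4.66) = 335.2/4.36 = 76.89 kJ/min.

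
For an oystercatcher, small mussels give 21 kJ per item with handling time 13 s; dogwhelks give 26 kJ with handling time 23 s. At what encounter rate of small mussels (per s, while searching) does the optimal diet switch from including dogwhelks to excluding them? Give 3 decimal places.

0.179 per s

The zero-one rule: include dogwhelks iff E₂/h₂ > λE₁/(1+λh₁). Equality gives the switch point.
λE₁h₂ = E₂ + λE₂h₁ ⇒ λ = E₂/(E₁h₂ − E₂h₁) = 26/(483 − 338) = 0.1793 per s.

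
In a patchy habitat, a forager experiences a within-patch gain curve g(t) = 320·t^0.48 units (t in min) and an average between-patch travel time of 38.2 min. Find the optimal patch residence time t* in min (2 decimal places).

Maximise g(t)/(T+t): set derivative to zero → g'(t)(T+t) = g(t).
g'(t) = 0.48·320·t^-0.52. Setting 0.48·320·t^-0.52 = 320·t^0.48/(38.2+t) gives 0.48(38.2+t) = t, so 0.52·t = 0.48×38.2.
t* = 0.48×38.2/0.52 = 35.26 min.

35.26 min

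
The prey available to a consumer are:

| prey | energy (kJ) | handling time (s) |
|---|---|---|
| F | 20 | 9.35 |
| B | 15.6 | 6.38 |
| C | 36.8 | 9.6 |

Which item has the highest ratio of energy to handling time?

Profitability E/h (kJ/s): F = 20/9.35 = 2.14, B = 15.6/6.38 = 2.45, C = 36.8/9.6 = 3.83.
Ranked: C > B > F.

C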